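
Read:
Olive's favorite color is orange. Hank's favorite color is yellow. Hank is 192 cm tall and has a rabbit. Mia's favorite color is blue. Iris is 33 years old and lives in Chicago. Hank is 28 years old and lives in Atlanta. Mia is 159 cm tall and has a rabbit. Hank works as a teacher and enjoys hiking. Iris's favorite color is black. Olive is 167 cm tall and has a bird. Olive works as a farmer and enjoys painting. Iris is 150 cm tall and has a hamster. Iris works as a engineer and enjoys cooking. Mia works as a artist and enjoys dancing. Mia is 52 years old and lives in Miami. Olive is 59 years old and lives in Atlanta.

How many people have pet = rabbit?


Count: 2

2


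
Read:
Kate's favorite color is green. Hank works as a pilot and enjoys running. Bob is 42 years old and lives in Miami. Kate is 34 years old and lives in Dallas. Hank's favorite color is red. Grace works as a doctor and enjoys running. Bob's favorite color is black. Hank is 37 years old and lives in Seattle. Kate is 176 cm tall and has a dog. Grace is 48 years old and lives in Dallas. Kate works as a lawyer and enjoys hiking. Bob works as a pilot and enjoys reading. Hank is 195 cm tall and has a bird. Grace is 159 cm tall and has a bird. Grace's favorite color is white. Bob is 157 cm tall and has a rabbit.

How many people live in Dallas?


Count in Dallas: 2

2


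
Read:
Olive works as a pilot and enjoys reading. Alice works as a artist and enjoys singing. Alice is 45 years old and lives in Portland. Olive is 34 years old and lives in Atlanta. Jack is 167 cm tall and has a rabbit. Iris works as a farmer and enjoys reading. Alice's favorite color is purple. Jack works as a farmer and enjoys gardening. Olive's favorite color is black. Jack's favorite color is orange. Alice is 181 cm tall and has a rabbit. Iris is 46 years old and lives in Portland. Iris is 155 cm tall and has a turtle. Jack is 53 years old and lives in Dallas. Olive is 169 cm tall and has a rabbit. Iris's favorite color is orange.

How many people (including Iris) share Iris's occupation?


Iris is a farmer. Count = 2

2


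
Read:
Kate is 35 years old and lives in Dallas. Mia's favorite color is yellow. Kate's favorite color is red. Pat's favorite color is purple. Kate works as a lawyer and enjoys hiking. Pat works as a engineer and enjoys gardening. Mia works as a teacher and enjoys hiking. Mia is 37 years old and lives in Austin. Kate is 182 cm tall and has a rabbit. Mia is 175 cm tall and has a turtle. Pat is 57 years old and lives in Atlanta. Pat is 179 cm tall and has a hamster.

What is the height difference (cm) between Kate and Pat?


|182 - 179| = 3

3


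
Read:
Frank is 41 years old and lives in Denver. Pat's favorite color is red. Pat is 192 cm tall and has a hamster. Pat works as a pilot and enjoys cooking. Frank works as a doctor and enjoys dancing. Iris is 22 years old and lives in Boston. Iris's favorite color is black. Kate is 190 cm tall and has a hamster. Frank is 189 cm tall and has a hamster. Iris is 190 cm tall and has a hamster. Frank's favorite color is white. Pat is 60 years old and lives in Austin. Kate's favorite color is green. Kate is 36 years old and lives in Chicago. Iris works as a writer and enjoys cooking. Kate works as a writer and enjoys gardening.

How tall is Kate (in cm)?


Kate is 190 cm tall

190


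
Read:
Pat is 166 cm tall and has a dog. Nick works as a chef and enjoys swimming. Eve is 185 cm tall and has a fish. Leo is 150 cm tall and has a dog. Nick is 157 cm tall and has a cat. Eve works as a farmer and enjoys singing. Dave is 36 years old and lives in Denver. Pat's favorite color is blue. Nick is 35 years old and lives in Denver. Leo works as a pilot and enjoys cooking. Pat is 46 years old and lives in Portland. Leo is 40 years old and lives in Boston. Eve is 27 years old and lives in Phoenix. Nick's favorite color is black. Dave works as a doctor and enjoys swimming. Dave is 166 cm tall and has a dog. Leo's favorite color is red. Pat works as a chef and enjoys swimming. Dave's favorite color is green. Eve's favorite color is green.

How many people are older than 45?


Filter: 1

1


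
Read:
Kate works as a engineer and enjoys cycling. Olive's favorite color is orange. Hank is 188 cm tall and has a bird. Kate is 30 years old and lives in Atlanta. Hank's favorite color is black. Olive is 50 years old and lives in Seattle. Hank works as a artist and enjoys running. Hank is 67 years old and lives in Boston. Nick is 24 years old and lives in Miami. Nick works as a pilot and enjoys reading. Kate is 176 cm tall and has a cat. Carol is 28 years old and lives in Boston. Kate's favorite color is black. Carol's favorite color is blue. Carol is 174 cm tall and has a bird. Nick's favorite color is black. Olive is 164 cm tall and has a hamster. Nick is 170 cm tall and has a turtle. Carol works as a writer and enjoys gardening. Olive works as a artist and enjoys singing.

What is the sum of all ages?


28+24+50+67+30 = 199

199


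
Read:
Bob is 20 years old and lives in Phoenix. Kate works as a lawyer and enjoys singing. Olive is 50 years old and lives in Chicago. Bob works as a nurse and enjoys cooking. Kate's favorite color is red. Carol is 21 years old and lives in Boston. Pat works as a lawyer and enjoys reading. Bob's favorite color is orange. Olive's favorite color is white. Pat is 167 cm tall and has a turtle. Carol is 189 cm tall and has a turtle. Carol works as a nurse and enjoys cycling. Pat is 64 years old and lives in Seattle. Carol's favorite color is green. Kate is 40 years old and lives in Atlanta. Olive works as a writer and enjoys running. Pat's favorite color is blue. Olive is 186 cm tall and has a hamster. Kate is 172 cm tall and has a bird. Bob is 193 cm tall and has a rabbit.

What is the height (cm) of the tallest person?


Tallest: Bob at 193 cm

193


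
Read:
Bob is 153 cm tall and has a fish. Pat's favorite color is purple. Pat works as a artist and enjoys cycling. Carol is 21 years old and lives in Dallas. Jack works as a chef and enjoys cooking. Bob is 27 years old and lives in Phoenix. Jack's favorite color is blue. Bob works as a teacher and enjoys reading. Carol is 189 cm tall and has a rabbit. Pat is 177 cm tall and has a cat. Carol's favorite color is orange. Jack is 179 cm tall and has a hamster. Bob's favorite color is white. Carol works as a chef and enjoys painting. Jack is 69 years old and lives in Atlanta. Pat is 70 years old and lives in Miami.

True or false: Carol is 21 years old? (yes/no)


Carol is actually 21. yes

yes


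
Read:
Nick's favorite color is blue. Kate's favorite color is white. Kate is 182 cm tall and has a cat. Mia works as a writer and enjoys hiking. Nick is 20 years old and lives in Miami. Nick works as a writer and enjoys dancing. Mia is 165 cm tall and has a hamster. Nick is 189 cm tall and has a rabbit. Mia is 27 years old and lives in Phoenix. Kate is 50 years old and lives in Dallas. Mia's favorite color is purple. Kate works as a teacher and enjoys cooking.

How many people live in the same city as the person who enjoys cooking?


Person with hobby cooking is Kate, city Dallas. Count = 1

1


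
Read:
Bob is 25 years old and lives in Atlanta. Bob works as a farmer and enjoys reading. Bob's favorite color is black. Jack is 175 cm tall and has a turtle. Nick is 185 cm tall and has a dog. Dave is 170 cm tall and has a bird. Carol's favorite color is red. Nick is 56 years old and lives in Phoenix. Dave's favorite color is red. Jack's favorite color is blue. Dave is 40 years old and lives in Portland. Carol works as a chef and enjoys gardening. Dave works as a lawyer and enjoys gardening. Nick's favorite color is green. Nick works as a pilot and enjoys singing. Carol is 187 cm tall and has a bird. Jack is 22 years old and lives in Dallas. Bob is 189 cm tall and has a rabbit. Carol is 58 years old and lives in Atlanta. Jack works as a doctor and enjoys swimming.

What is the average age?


Sum=201, n=5, avg=40.2

40.2


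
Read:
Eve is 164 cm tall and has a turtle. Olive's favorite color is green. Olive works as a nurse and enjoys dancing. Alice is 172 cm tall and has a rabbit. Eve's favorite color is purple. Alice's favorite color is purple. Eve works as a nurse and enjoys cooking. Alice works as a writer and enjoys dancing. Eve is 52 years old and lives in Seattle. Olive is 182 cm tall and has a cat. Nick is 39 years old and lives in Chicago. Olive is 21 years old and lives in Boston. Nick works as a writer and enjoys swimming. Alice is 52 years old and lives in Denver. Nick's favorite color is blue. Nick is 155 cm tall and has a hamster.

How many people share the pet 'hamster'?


Count: 1

1


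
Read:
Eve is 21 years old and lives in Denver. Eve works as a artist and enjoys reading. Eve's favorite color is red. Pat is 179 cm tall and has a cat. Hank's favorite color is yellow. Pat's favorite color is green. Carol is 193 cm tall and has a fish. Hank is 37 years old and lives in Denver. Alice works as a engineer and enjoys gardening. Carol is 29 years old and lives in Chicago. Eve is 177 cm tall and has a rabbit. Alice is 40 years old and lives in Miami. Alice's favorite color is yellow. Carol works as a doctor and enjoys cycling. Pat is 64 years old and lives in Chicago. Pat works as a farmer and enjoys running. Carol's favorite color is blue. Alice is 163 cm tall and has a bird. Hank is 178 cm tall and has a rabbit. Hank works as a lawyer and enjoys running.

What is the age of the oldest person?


Oldest: Pat at 64

64


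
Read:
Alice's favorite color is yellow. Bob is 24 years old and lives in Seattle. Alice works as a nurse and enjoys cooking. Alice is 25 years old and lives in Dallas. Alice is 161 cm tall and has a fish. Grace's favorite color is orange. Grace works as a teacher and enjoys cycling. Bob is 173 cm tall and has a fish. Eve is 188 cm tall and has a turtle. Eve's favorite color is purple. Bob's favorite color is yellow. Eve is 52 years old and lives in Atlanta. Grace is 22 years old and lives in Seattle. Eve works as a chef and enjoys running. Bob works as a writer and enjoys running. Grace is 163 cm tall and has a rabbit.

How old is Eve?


Eve is 52 years old

52


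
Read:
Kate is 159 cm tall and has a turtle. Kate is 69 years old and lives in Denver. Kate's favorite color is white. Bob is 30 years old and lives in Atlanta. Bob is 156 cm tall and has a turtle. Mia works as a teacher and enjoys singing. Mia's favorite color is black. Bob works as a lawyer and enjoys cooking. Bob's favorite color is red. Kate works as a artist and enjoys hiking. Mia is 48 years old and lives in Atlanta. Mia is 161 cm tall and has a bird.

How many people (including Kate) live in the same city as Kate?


Kate lives in Denver. Count = 1

1


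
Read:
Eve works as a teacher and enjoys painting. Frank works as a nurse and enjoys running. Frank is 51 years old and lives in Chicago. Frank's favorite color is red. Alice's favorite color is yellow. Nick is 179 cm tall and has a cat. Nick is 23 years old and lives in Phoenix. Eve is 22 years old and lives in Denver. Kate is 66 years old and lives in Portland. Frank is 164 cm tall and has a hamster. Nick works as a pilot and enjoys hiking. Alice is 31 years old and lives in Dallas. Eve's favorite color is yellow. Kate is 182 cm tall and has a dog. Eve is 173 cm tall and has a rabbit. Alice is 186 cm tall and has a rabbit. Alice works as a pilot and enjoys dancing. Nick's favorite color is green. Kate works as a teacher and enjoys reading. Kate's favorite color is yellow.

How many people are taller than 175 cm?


Taller than 175: 3

3


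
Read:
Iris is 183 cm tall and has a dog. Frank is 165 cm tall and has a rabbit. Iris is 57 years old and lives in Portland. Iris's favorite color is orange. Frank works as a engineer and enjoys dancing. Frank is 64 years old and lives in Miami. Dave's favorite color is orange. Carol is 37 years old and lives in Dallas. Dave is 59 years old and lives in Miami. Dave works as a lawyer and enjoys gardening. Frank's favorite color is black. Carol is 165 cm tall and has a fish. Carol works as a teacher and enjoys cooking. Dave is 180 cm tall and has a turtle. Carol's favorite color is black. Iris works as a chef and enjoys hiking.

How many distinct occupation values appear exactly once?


Unique occupation values: 4

4


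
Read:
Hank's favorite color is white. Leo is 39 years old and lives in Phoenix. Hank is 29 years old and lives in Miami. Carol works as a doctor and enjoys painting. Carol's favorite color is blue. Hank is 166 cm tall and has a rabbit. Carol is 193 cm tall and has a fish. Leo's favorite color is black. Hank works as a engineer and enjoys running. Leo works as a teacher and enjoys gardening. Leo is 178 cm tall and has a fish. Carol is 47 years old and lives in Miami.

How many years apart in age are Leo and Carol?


39 vs 47, diff = 8

8


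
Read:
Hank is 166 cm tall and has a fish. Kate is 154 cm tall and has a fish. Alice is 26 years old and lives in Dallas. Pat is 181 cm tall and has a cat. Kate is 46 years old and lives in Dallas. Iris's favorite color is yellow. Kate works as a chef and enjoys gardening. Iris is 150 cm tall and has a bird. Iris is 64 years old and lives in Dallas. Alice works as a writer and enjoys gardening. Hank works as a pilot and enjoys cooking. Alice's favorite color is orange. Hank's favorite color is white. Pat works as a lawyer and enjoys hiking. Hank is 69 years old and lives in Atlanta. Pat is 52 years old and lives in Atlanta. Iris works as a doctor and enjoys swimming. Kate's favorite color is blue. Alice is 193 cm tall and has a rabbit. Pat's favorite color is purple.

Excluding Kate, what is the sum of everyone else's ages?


Sum (excluding Kate): 211

211


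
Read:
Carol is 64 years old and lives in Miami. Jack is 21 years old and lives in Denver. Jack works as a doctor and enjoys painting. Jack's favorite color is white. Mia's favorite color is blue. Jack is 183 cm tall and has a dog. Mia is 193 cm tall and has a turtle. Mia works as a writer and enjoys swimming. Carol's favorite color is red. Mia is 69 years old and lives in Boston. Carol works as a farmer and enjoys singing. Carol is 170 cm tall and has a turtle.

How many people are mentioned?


People: Carol, Mia, Jack. Count = 3

3


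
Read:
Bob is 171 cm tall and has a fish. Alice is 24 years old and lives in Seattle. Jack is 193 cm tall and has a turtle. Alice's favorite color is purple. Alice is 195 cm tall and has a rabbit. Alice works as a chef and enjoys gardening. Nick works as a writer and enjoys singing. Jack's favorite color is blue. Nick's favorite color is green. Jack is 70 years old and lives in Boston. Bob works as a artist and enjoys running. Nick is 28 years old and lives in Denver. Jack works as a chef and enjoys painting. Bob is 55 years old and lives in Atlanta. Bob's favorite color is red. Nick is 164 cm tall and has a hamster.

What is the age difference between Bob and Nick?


|55 - 28| = 27

27


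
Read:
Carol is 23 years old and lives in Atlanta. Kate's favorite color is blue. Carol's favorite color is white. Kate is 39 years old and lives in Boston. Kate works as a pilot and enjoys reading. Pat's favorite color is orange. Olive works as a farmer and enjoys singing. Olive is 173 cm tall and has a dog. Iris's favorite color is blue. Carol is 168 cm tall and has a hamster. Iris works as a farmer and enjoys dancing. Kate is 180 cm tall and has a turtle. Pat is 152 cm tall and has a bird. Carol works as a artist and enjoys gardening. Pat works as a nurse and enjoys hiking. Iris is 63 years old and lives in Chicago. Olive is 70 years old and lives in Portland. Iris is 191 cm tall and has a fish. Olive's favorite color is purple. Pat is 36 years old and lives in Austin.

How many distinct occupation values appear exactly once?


Unique occupation values: 3

3


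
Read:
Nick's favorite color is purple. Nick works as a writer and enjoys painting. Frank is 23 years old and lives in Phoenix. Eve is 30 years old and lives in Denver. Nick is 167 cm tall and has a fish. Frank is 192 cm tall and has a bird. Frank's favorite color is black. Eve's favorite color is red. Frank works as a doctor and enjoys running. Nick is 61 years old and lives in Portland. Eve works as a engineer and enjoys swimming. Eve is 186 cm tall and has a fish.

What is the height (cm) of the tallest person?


Tallest: Frank at 192 cm

192


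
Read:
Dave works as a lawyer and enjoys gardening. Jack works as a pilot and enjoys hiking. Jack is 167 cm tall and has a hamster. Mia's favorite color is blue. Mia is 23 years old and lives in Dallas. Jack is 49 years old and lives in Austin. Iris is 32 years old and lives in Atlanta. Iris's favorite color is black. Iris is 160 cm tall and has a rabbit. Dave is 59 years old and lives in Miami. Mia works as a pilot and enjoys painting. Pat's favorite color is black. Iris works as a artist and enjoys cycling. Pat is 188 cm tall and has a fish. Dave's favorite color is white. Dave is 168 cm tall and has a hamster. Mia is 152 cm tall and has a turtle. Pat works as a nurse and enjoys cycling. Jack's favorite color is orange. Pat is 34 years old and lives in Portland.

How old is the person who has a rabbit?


Person with rabbit is Iris, age 32

32


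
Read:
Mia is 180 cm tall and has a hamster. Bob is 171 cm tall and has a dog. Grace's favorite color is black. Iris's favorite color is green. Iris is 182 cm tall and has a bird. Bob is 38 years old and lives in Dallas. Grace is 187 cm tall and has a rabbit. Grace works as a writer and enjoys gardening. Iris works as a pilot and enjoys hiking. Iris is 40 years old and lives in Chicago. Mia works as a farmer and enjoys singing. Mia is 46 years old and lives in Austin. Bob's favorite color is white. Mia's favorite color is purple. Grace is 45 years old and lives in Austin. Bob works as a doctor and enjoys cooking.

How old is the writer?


The writer is Grace, age 45

45


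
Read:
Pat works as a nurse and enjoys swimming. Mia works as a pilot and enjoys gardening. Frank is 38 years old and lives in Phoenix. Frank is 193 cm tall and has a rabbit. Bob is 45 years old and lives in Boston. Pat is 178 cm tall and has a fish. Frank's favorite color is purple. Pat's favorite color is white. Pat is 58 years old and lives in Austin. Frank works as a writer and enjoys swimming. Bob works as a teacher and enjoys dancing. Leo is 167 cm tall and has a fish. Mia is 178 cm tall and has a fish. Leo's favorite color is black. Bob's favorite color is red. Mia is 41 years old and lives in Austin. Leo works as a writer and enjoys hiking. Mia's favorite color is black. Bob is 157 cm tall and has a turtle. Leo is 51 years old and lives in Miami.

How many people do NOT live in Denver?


Not in Denver: 5

5


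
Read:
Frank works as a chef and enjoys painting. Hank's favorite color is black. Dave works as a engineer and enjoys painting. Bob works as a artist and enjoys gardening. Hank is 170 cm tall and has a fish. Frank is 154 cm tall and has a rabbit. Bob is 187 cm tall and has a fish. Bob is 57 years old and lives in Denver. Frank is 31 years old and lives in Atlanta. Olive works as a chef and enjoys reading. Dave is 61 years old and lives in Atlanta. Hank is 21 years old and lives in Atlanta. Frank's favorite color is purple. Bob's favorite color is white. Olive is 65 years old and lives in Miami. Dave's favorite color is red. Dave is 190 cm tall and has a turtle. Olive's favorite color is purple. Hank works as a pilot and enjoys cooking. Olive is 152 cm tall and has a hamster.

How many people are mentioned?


People: Dave, Olive, Hank, Frank, Bob. Count = 5

5


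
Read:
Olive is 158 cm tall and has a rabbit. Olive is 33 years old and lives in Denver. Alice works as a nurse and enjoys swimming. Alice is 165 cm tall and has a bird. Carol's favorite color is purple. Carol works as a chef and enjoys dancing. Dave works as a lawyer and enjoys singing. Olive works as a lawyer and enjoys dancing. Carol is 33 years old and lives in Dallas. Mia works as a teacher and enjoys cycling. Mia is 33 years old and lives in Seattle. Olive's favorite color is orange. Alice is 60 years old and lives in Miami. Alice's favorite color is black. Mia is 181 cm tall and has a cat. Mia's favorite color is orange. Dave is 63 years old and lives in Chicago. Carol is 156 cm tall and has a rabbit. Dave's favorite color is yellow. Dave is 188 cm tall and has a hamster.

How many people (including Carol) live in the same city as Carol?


Carol lives in Dallas. Count = 1

1


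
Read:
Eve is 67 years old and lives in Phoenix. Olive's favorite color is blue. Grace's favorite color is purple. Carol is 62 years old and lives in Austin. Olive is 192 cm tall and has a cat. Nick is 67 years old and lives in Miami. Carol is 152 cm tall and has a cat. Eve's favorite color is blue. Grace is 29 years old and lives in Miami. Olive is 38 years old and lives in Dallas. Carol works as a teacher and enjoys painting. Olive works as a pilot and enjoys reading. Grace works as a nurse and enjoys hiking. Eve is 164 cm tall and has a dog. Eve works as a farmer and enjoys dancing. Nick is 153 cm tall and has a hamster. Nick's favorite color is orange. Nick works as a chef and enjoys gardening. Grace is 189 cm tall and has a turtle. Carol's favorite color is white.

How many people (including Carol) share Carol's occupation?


Carol is a teacher. Count = 1

1


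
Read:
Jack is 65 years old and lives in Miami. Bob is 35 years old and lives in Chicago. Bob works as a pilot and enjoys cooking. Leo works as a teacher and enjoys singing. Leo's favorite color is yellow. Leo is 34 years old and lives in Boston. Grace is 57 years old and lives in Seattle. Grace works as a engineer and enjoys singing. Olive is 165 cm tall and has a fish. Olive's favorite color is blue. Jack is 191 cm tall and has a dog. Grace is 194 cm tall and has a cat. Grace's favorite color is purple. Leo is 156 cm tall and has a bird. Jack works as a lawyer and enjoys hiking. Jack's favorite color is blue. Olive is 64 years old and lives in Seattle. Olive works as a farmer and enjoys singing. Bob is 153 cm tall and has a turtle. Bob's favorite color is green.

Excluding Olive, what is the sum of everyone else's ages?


Sum (excluding Olive): 191

191


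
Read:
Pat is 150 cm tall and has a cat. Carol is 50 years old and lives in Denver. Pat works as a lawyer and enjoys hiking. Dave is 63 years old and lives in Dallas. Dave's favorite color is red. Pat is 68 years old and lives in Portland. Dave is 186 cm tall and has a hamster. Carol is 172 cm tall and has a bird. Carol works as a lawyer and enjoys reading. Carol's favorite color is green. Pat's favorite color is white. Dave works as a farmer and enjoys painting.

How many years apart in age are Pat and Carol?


68 vs 50, diff = 18

18


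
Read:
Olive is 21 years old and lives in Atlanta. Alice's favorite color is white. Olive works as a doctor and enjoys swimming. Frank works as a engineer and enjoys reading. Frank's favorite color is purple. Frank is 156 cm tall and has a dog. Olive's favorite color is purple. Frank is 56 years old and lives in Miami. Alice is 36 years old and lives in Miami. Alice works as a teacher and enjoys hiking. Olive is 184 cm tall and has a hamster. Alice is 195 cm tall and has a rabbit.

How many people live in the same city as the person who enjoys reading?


Person with hobby reading is Frank, city Miami. Count = 2

2


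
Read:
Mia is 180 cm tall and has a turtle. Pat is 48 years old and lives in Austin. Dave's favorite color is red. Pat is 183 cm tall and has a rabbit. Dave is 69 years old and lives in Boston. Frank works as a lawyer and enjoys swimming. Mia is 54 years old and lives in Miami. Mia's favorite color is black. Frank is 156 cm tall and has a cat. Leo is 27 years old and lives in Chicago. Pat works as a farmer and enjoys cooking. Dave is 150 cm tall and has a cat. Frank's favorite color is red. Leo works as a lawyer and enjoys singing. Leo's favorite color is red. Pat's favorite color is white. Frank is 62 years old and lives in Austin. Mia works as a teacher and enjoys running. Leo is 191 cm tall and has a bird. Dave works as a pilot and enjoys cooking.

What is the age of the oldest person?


Oldest: Dave at 69

69


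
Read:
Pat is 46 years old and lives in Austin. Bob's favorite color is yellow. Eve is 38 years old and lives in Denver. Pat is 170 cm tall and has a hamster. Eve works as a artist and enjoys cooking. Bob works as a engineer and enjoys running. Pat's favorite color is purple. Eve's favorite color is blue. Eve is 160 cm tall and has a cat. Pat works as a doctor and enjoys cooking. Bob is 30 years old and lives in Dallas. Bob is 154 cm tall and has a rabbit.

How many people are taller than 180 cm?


Taller than 180: 0

0


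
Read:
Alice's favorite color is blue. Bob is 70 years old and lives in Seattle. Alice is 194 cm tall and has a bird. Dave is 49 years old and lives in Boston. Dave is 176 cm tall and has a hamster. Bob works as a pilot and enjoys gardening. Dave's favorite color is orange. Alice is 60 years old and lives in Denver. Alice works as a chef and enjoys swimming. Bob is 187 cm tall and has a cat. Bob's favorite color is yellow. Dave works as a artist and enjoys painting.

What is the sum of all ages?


70+60+49 = 179

179


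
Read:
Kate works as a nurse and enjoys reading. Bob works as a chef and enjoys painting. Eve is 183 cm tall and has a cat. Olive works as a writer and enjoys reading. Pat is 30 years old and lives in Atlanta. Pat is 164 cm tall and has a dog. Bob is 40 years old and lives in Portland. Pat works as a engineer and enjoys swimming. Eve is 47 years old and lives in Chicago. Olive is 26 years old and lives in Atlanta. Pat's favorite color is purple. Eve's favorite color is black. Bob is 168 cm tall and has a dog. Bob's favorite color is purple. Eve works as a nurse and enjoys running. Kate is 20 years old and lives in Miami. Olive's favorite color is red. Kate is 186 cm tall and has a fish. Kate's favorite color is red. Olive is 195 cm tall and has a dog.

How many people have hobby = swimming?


Count: 1

1


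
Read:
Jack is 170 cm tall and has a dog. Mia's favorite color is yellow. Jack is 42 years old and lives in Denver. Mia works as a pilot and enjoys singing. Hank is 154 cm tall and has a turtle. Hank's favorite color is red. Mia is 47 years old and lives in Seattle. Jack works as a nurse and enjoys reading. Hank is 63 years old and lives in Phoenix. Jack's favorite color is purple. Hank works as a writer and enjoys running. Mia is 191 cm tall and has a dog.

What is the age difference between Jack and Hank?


|42 - 63| = 21

21


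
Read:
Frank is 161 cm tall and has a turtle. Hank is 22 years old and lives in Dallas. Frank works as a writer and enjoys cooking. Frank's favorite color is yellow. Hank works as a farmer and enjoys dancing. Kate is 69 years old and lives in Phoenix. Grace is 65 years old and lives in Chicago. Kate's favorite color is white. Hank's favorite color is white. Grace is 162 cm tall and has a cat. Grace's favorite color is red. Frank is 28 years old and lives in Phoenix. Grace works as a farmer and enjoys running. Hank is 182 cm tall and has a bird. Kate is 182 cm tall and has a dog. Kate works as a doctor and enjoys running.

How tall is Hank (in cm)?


Hank is 182 cm tall

182


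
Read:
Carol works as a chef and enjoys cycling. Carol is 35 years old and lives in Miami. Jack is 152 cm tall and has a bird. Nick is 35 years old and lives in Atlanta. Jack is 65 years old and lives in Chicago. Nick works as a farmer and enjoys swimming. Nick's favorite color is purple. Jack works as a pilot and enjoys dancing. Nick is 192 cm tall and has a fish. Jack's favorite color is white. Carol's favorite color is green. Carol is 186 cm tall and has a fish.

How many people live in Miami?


Count in Miami: 1

1


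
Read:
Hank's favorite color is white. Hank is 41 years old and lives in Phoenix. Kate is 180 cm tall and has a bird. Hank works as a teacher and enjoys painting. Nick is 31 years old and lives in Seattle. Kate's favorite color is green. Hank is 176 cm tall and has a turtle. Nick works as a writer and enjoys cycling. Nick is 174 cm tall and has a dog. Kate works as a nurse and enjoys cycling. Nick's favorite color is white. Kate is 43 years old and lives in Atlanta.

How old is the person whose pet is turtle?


Person with pet=turtle is Hank, age 41

41


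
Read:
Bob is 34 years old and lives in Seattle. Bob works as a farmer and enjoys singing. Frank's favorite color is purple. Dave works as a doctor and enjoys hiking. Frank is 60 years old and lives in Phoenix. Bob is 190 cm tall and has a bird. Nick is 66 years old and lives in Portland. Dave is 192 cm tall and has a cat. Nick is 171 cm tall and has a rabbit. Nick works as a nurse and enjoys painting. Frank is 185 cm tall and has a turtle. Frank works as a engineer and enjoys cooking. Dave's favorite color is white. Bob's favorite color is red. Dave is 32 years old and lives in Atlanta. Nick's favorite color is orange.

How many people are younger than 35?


Filter: 2

2


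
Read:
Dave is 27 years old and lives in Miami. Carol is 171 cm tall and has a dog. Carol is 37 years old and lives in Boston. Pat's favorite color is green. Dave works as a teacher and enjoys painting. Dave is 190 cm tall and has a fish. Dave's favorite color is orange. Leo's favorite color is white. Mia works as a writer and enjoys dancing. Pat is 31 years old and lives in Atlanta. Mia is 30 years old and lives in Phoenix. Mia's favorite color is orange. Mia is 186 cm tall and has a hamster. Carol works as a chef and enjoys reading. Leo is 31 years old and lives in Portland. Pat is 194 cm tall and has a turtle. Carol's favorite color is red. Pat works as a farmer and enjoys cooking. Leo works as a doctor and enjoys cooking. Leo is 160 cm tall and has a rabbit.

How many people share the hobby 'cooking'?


Count: 2

2


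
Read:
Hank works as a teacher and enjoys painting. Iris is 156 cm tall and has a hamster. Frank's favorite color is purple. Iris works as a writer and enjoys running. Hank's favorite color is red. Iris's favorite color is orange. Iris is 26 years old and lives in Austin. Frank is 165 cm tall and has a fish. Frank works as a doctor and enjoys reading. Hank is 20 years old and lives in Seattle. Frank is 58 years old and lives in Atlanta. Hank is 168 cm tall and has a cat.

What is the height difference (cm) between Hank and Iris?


|168 - 156| = 12

12


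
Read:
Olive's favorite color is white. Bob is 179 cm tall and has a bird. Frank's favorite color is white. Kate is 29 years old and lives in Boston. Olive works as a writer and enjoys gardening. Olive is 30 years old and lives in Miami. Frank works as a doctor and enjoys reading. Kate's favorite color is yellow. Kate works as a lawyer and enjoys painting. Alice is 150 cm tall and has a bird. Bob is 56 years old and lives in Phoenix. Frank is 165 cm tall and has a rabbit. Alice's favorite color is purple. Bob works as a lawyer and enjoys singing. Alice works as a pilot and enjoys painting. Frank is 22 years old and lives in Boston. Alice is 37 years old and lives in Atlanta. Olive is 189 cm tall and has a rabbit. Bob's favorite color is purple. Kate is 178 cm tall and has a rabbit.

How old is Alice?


Alice is 37 years old

37


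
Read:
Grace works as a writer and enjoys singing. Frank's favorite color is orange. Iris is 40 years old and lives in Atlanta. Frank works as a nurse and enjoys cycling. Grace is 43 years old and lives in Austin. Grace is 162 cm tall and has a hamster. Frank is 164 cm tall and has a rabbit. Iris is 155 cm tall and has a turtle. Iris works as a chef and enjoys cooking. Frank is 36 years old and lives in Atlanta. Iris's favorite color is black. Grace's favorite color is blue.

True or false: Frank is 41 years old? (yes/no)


Frank is actually 36. no

no


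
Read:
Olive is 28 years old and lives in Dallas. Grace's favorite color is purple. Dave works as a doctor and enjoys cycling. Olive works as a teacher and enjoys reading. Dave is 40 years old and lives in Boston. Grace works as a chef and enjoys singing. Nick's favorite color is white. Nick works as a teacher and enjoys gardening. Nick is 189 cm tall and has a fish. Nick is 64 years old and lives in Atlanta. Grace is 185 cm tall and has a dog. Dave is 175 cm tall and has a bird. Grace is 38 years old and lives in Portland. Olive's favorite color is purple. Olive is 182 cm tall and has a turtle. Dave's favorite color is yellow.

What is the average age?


Sum=170, n=4, avg=42.5

42.5


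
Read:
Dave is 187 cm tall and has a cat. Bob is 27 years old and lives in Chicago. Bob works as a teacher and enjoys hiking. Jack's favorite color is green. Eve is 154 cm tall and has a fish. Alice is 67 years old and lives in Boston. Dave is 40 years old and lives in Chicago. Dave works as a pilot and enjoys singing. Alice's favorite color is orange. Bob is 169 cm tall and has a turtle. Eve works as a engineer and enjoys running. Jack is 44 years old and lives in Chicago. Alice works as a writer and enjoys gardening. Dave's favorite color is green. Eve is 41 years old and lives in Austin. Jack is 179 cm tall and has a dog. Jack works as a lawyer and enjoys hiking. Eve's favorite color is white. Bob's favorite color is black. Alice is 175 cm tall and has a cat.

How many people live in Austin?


Count in Austin: 1

1


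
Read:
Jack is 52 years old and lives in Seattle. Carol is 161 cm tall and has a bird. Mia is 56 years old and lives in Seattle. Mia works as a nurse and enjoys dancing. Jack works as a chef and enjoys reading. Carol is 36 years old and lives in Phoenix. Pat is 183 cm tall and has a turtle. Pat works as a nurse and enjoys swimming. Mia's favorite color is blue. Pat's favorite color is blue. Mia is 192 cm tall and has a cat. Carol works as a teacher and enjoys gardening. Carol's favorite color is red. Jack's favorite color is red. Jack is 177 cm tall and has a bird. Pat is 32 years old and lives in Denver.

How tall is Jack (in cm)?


Jack is 177 cm tall

177


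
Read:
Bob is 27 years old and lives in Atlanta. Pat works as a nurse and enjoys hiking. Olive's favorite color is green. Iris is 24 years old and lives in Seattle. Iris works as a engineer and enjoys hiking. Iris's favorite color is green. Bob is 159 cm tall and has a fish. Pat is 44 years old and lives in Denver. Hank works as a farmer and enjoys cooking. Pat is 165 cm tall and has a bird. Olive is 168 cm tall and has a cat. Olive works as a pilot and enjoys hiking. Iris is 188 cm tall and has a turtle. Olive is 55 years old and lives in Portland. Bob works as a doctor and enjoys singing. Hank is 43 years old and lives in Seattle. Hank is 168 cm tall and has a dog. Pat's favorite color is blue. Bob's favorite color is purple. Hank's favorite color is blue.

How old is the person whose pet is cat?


Person with pet=cat is Olive, age 55

55


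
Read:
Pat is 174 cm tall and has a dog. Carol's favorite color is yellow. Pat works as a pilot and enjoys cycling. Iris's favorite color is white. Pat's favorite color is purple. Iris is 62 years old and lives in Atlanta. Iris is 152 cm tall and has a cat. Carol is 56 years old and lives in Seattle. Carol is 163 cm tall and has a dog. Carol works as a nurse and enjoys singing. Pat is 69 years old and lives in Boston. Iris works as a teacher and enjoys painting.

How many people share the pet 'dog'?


Count: 2

2


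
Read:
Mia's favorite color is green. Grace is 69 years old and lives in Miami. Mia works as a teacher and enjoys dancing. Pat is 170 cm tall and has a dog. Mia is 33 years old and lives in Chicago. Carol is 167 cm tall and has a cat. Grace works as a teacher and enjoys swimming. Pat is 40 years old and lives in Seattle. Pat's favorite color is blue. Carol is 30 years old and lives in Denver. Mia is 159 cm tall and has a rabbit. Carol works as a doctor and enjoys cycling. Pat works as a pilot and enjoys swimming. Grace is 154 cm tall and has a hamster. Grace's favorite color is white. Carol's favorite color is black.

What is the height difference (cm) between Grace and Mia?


|154 - 159| = 5

5


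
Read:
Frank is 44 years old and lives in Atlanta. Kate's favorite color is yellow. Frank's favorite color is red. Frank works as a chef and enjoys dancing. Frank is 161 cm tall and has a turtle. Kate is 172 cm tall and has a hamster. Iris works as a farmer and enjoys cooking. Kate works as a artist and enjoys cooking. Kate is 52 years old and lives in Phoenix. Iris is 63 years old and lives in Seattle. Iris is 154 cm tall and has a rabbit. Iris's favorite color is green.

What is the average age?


Sum=159, n=3, avg=53

53


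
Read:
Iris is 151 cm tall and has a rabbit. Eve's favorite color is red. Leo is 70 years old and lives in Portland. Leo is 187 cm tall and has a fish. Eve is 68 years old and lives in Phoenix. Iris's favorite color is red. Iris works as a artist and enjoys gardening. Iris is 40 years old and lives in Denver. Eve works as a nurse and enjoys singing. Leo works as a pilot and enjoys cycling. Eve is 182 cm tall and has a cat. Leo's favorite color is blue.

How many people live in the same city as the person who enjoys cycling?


Person with hobby cycling is Leo, city Portland. Count = 1

1


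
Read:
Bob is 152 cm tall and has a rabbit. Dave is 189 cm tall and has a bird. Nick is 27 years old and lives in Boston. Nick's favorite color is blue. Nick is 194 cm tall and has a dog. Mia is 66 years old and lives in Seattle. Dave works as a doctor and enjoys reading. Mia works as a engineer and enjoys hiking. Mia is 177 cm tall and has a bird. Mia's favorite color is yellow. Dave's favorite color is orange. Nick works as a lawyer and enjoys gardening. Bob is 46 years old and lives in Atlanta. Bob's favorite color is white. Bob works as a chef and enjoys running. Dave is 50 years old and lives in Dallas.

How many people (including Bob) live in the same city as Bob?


Bob lives in Atlanta. Count = 1

1


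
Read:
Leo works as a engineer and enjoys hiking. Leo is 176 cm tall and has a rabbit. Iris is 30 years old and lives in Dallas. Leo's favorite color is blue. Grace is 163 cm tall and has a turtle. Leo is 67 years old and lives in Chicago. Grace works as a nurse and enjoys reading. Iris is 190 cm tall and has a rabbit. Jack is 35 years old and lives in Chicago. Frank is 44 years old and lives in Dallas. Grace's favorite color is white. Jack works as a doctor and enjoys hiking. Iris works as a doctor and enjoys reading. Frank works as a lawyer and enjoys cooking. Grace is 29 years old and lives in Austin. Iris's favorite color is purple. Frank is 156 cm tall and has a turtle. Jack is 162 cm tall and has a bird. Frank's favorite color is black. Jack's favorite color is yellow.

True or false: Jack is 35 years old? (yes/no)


Jack is actually 35. yes

yes


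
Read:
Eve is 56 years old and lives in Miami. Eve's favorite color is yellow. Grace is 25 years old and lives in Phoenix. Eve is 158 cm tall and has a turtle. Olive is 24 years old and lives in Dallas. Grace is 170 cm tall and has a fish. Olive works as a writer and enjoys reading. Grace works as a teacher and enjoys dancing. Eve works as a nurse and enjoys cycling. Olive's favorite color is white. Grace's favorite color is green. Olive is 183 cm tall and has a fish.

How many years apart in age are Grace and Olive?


25 vs 24, diff = 1

1


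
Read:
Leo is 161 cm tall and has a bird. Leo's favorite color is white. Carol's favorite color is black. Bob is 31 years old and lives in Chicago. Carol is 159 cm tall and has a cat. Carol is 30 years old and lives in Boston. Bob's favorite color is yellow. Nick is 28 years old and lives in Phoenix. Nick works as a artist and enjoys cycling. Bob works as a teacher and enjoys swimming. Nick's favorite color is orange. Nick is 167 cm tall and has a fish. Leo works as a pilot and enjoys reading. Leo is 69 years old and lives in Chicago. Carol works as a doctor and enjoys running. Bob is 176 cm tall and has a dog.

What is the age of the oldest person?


Oldest: Leo at 69

69
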